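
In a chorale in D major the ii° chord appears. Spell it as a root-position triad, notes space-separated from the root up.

ii° is built on scale degree 2, which is E in both D major and its parallel. Stacking thirds in D minor on E gives E–G–Bb.

E G Bb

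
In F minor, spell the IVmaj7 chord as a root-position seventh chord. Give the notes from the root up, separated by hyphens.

The root, Bb, is scale degree 4 — the same note in F minor and F major; only the chord quality changes. Stacking thirds in F major on Bb gives Bb–D–F–A.

Bb-D-F-A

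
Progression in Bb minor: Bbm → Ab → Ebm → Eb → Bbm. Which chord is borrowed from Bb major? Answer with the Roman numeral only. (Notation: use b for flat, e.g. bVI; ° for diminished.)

In Bb minor (with V from harmonic minor) the diatonic chords are Bbm, Cdim, Db, Ebm, F, Gb, Ab. Of the given chords, Bbm, Ab and Ebm are diatonic. Eb (Eb–G–Bb) doesn't fit — on degree 4 Bb minor would have Ebm (iv). Eb is the degree-4 chord of Bb major, so it is the borrowed IV.

IV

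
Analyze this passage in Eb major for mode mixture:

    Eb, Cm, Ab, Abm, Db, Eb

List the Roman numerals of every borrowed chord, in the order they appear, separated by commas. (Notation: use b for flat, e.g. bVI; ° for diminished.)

In Eb major the diatonic chords are Eb, Fm, Gm, Ab, Bb, Cm, Ddim. Eb, Cm and Ab are all diatonic. Abm (Ab–Cb–Eb) doesn't fit — on degree 4 Eb major would have Ab (IV). Abm is the degree-4 chord of Eb minor, so it is the borrowed iv. But Db (Db–F–Ab) is foreign: the diatonic vii° on degree 7 is Ddim, whereas Db comes from Eb minor. It is labeled bVII.

iv, bVII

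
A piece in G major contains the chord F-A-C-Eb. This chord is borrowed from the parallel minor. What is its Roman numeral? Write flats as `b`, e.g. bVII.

In G major scale degree 7 is F#; F is its lowered form, from G minor. The diatonic chord on degree 7 would be F#dim (vii°), but F–A–C–Eb is the dominant-seventh chord from G minor. As a borrowed chord it is labeled bVII7.

bVII7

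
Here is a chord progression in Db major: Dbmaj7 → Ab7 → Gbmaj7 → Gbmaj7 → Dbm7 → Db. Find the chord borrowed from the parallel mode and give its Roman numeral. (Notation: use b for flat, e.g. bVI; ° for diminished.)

In Db major the diatonic chords are Db, Ebm, Fm, Gb, Ab, Bbm, Cdim. Dbmaj7, Ab7, Gbmaj7 and Db are all diatonic. Dbm7 (Db–Fb–Ab–Cb) is not: scale degree 1 in Db major carries Db (I). In Db minor the chord on that degree is Dbm7, so here it functions as i7, borrowed from the parallel minor.

i7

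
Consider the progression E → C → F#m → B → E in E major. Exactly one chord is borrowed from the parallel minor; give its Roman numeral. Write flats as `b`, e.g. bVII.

The diatonic triads in E major are E, F#m, G#m, A, B, C#m, D#dim. E, F#m and B all belong to that set. C (C–E–G) is not: scale degree 6 in E major carries C#m (vi). In E minor the chord on that degree is C, so here it functions as bVI, borrowed from the parallel minor.

bVI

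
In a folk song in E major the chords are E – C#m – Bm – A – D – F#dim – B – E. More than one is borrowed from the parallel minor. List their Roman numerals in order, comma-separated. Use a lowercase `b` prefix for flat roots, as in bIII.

The diatonic triads in E major are E, F#m, G#m, A, B, C#m, D#dim. E, C#m, A and B all belong to that set. Bm (B–D–F#) is not: scale degree 5 in E major carries B (V). In E minor the chord on that degree is Bm, so here it functions as v, borrowed from the parallel minor. But D (D–F#–A) is foreign: the diatonic vii° on degree 7 is D#dim, whereas D comes from E minor. It is labeled bVII. F#dim (F#–A–C) is not: scale degree 2 in E major carries F#m (ii). In E minor the chord on that degree is F#dim, so here it functions as ii°, borrowed from the parallel minor.

v, bVII, ii°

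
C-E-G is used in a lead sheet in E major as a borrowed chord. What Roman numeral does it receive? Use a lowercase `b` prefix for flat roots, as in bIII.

The root C is the lowered 6th scale degree — diatonically E major has C# there. The diatonic chord on degree 6 would be C#m (vi), but C–E–G is the major chord from E minor. As a borrowed chord it is labeled bVI.

bVI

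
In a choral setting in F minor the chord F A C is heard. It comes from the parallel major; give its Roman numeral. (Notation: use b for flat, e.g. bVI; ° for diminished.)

F is scale degree 1 in F minor. The diatonic chord on degree 1 would be Fm (i), but F–A–C is the major chord from F major. As a borrowed chord it is labeled I.

I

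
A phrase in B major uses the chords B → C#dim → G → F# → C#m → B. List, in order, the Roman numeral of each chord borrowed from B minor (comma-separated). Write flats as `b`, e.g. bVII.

The diatonic triads in B major are B, C#m, D#m, E, F#, G#m, A#dim. B, F# and C#m all belong to that set. C#dim (C#–E–G) is not: scale degree 2 in B major carries C#m (ii). In B minor the chord on that degree is C#dim, so here it functions as ii°, borrowed from the parallel minor. But G (G–B–D) is foreign: the diatonic vi on degree 6 is G#m, whereas G comes from B minor. It is labeled bVI.

ii°, bVI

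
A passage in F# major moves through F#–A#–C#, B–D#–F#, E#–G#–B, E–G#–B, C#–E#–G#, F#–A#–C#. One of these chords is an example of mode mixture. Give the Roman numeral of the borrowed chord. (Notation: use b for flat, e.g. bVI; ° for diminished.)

F# major has the diatonic set F#, G#m, A#m, B, C#, D#m, E#dim. Of the given chords, F#–A#–C# = F#, B–D#–F# = B, E#–G#–B = E#dim and C#–E#–G# = C# are diatonic. But E–G#–B is foreign: the diatonic vii° on degree 7 is E#dim, whereas E comes from F# minor. It is labeled bVII.

bVII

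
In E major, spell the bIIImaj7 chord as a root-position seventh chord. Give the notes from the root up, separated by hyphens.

Scale degree 3 in E major is G#. bIIImaj7 uses the lowered form, G, taken from E minor. Building the major-seventh chord from the parallel minor on G: G–B–D–F#.

G-B-D-F#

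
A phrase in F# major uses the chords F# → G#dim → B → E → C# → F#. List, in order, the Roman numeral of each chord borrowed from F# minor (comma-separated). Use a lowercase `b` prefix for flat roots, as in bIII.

In F# major the diatonic chords are F#, G#m, A#m, B, C#, D#m, E#dim. F#, B and C# all belong to that set. G#dim (G#–B–D) doesn't fit — on degree 2 F# major would have G#m (ii). G#dim is the degree-2 chord of F# minor, so it is the borrowed ii°. But E (E–G#–B) is foreign: the diatonic vii° on degree 7 is E#dim, whereas E comes from F# minor. It is labeled bVII.

ii°, bVII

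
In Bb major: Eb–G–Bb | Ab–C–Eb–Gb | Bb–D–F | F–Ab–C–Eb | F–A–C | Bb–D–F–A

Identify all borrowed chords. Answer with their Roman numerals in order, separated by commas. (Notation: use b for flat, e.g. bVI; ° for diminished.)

Bb major has the diatonic set Bb, Cm, Dm, Eb, F, Gm, Adim. Of the given chords, Eb–G–Bb = Eb, Bb–D–F = Bb, F–A–C = F and Bb–D–F–A = Bbmaj7 are diatonic. Ab–C–Eb–Gb doesn't fit — on degree 7 Bb major would have Adim (vii°). Ab7 is the degree-7 chord of Bb minor, so it is the borrowed bVII7. F–Ab–C–Eb doesn't fit — on degree 5 Bb major would have F (V). Fm7 is the degree-5 chord of Bb minor, so it is the borrowed v7.

bVII7, v7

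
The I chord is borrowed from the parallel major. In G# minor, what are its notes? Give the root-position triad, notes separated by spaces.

I is built on scale degree 1, which is G# in both G# minor and its parallel. In G# major the chord on G# is G#–B#–D#.

G# B# D#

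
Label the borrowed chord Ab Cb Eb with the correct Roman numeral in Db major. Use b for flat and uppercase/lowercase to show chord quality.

v

The root Ab is the diatonic 5th degree of Db major; the borrowing shows in the chord quality. Diatonically Db major has Ab (V) on that degree; Ab–Cb–Eb is instead the minor chord native to Db minor, so it takes the label v.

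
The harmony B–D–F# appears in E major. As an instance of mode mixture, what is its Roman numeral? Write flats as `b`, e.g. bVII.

v

The root B is the diatonic 5th degree of E major; the borrowing shows in the chord quality. The diatonic chord on degree 5 would be B (V), but B–D–F# is the minor chord from E minor. As a borrowed chord it is labeled v.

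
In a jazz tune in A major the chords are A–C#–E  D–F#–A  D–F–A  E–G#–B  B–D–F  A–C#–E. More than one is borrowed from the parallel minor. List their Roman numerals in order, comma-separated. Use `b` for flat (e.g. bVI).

iv, ii°

The diatonic triads in A major are A, Bm, C#m, D, E, F#m, G#dim. Of the given chords, A–C#–E = A, D–F#–A = D and E–G#–B = E are diatonic. D–F–A is not: scale degree 4 in A major carries D (IV). In A minor the chord on that degree is Dm, so here it functions as iv, borrowed from the parallel minor. B–D–F is not: scale degree 2 in A major carries Bm (ii). In A minor the chord on that degree is Bdim, so here it functions as ii°, borrowed from the parallel minor.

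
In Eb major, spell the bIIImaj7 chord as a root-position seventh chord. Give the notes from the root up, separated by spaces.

Gb Bb Db F

The root of bIIImaj7 is the lowered 3rd degree: G becomes Gb. Building the major-seventh chord from the parallel minor on Gb: Gb–Bb–Db–F.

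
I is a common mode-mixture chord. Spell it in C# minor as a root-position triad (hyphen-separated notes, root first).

C#-E#-G#

I is built on scale degree 1, which is C# in both C# minor and its parallel. Stacking thirds in C# major on C# gives C#–E#–G#.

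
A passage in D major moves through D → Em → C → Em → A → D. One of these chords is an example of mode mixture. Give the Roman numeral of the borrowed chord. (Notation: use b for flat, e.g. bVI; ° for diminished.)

bVII

D major has the diatonic set D, Em, F#m, G, A, Bm, C#dim. D, Em and A are all diatonic. But C (C–E–G) is foreign: the diatonic vii° on degree 7 is C#dim, whereas C comes from D minor. It is labeled bVII.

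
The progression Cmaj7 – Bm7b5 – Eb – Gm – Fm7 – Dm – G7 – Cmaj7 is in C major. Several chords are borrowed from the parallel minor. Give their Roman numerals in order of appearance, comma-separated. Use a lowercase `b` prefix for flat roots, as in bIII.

bIII, v, iv7

C major has the diatonic set C, Dm, Em, F, G, Am, Bdim. Cmaj7, Bm7b5, Dm and G7 all belong to that set. Eb (Eb–G–Bb) doesn't fit — on degree 3 C major would have Em (iii). Eb is the degree-3 chord of C minor, so it is the borrowed bIII. Gm (G–Bb–D) is not: scale degree 5 in C major carries G (V). In C minor the chord on that degree is Gm, so here it functions as v, borrowed from the parallel minor. Fm7 (F–Ab–C–Eb) is not: scale degree 4 in C major carries F (IV). In C minor the chord on that degree is Fm7, so here it functions as iv7, borrowed from the parallel minor.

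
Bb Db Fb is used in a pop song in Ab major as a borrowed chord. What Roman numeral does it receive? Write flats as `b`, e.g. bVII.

Bb is scale degree 2 in Ab major. The diatonic chord on degree 2 would be Bbm (ii), but Bb–Db–Fb is the diminished chord from Ab minor. As a borrowed chord it is labeled ii°.

ii°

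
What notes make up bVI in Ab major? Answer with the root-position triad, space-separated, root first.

Fb Ab Cb

Scale degree 6 in Ab major is F. bVI uses the lowered form, Fb, taken from Ab minor. Building the major chord from the parallel minor on Fb: Fb–Ab–Cb.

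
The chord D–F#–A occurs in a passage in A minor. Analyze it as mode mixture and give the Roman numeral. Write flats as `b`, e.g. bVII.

IV

D is scale degree 4 in A minor. D–F#–A is a major chord — the form found in A major, not the diatonic iv (Dm). Borrowed into A minor it is written IV.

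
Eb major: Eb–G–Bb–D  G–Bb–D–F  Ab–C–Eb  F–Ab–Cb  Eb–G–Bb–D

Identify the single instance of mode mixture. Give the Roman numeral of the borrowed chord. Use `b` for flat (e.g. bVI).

Eb major has the diatonic set Eb, Fm, Gm, Ab, Bb, Cm, Ddim. Eb–G–Bb–D = Ebmaj7, G–Bb–D–F = Gm7 and Ab–C–Eb = Ab all belong to that set. But F–Ab–Cb is foreign: the diatonic ii on degree 2 is Fm, whereas Fdim comes from Eb minor. It is labeled ii°.

ii°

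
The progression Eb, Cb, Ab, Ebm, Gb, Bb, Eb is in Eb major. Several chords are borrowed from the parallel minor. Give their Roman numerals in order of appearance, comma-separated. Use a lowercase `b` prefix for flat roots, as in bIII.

The diatonic triads in Eb major are Eb, Fm, Gm, Ab, Bb, Cm, Ddim. Eb, Ab and Bb all belong to that set. Cb (Cb–Eb–Gb) is not: scale degree 6 in Eb major carries Cm (vi). In Eb minor the chord on that degree is Cb, so here it functions as bVI, borrowed from the parallel minor. Ebm (Eb–Gb–Bb) doesn't fit — on degree 1 Eb major would have Eb (I). Ebm is the degree-1 chord of Eb minor, so it is the borrowed i. Gb (Gb–Bb–Db) is not: scale degree 3 in Eb major carries Gm (iii). In Eb minor the chord on that degree is Gb, so here it functions as bIII, borrowed from the parallel minor.

bVI, i, bIII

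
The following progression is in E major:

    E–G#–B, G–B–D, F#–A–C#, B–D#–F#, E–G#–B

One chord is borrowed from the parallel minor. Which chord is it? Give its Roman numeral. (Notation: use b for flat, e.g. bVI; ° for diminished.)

E major has the diatonic set E, F#m, G#m, A, B, C#m, D#dim. E–G#–B = E, F#–A–C# = F#m and B–D#–F# = B all belong to that set. But G–B–D is foreign: the diatonic iii on degree 3 is G#m, whereas G comes from E minor. It is labeled bIII.

bIII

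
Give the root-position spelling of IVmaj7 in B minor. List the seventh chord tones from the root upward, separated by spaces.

E G# B D#

IVmaj7 is built on scale degree 4, which is E in both B minor and its parallel. Stacking thirds in B major on E gives E–G#–B–D#.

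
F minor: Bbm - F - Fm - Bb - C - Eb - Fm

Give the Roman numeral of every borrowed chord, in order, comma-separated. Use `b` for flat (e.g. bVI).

F minor has the diatonic set Fm, Gdim, Ab, Bbm, C, Db, Eb (with V from harmonic minor). Bbm, Fm, C and Eb are all diatonic. But F (F–A–C) is foreign: the diatonic i on degree 1 is Fm, whereas F comes from F major. It is labeled I. Bb (Bb–D–F) doesn't fit — on degree 4 F minor would have Bbm (iv). Bb is the degree-4 chord of F major, so it is the borrowed IV.

I, IV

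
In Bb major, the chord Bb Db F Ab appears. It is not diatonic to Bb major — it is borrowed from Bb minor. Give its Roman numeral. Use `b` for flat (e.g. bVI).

The root Bb is the diatonic 1st degree of Bb major; the borrowing shows in the chord quality. Diatonically Bb major has Bb (I) on that degree; Bb–Db–F–Ab is instead the minor-seventh chord native to Bb minor, so it takes the label i7.

i7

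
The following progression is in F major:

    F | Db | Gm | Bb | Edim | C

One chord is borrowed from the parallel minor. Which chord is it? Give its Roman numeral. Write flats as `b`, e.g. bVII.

bVI

The diatonic triads in F major are F, Gm, Am, Bb, C, Dm, Edim. F, Gm, Bb, Edim and C are all diatonic. Db (Db–F–Ab) is not: scale degree 6 in F major carries Dm (vi). In F minor the chord on that degree is Db, so here it functions as bVI, borrowed from the parallel minor.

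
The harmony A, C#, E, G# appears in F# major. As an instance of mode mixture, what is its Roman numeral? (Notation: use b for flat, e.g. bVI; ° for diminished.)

bIIImaj7

In F# major scale degree 3 is A#; A is its lowered form, from F# minor. Diatonically F# major has A#m (iii) on that degree; A–C#–E–G# is instead the major-seventh chord native to F# minor, so it takes the label bIIImaj7.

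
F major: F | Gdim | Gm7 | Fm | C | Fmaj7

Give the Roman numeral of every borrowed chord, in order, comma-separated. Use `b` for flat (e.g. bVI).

ii°, i

F major has the diatonic set F, Gm, Am, Bb, C, Dm, Edim. F, Gm7, C and Fmaj7 are all diatonic. But Gdim (G–Bb–Db) is foreign: the diatonic ii on degree 2 is Gm, whereas Gdim comes from F minor. It is labeled ii°. Fm (F–Ab–C) doesn't fit — on degree 1 F major would have F (I). Fm is the degree-1 chord of F minor, so it is the borrowed i.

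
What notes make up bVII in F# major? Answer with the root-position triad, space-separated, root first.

bVII is built on the lowered scale degree 7. In F# major degree 7 is E#; lowered it becomes E. In F# minor the chord on E is E–G#–B.

E G# B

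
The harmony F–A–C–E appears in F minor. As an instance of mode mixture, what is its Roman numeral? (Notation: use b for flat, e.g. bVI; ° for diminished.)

Imaj7

F is scale degree 1 in F minor. F–A–C–E is a major-seventh chord — the form found in F major, not the diatonic i (Fm). Borrowed into F minor it is written Imaj7.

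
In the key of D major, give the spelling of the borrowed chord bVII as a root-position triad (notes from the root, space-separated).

bVII is built on the lowered scale degree 7. In D major degree 7 is C#; lowered it becomes C. In D minor the chord on C is C–E–G.

C E G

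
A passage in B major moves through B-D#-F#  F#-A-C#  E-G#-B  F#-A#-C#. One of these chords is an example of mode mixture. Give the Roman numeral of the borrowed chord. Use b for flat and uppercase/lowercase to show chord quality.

B major has the diatonic set B, C#m, D#m, E, F#, G#m, A#dim. B–D#–F# = B, E–G#–B = E and F#–A#–C# = F# are all diatonic. F#–A–C# doesn't fit — on degree 5 B major would have F# (V). F#m is the degree-5 chord of B minor, so it is the borrowed v.

v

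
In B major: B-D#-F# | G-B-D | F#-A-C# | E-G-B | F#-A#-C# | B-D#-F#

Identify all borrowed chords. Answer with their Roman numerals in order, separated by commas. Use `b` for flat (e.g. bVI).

bVI, v, iv

The diatonic triads in B major are B, C#m, D#m, E, F#, G#m, A#dim. B–D#–F# = B and F#–A#–C# = F# are both diatonic. G–B–D is not: scale degree 6 in B major carries G#m (vi). In B minor the chord on that degree is G, so here it functions as bVI, borrowed from the parallel minor. F#–A–C# doesn't fit — on degree 5 B major would have F# (V). F#m is the degree-5 chord of B minor, so it is the borrowed v. E–G–B is not: scale degree 4 in B major carries E (IV). In B minor the chord on that degree is Em, so here it functions as iv, borrowed from the parallel minor.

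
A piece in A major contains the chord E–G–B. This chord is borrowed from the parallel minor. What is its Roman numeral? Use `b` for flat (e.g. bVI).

v

E is scale degree 5 in A major. Diatonically A major has E (V) on that degree; E–G–B is instead the minor chord native to A minor, so it takes the label v.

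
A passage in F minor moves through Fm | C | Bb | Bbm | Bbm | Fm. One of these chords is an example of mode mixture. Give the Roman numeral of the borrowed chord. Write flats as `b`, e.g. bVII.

IV

The diatonic triads in F minor (with V from harmonic minor) are Fm, Gdim, Ab, Bbm, C, Db, Eb. Fm, C and Bbm all belong to that set. But Bb (Bb–D–F) is foreign: the diatonic iv on degree 4 is Bbm, whereas Bb comes from F major. It is labeled IV.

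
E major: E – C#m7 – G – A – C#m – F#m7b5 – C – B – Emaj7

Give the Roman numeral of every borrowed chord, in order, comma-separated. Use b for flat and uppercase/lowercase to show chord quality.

bIII, iiø7, bVI

E major has the diatonic set E, F#m, G#m, A, B, C#m, D#dim. Of the given chords, E, C#m7, A, C#m, B and Emaj7 are diatonic. But G (G–B–D) is foreign: the diatonic iii on degree 3 is G#m, whereas G comes from E minor. It is labeled bIII. F#m7b5 (F#–A–C–E) is not: scale degree 2 in E major carries F#m (ii). In E minor the chord on that degree is F#m7b5, so here it functions as iiø7, borrowed from the parallel minor. C (C–E–G) is not: scale degree 6 in E major carries C#m (vi). In E minor the chord on that degree is C, so here it functions as bVI, borrowed from the parallel minor.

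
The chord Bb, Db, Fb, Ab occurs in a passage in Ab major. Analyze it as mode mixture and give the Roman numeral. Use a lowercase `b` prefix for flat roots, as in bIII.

iiø7

The root Bb is the diatonic 2nd degree of Ab major; the borrowing shows in the chord quality. Diatonically Ab major has Bbm (ii) on that degree; Bb–Db–Fb–Ab is instead the half-diminished-seventh chord native to Ab minor, so it takes the label iiø7.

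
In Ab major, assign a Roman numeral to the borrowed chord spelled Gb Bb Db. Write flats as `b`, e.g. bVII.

In Ab major scale degree 7 is G; Gb is its lowered form, from Ab minor. Diatonically Ab major has Gdim (vii°) on that degree; Gb–Bb–Db is instead the major chord native to Ab minor, so it takes the label bVII.

bVII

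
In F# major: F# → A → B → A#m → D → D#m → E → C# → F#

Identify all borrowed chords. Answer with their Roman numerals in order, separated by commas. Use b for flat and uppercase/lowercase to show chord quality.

bIII, bVI, bVII

F# major has the diatonic set F#, G#m, A#m, B, C#, D#m, E#dim. Of the given chords, F#, B, A#m, D#m and C# are diatonic. A (A–C#–E) is not: scale degree 3 in F# major carries A#m (iii). In F# minor the chord on that degree is A, so here it functions as bIII, borrowed from the parallel minor. D (D–F#–A) doesn't fit — on degree 6 F# major would have D#m (vi). D is the degree-6 chord of F# minor, so it is the borrowed bVI. E (E–G#–B) is not: scale degree 7 in F# major carries E#dim (vii°). In F# minor the chord on that degree is E, so here it functions as bVII, borrowed from the parallel minor.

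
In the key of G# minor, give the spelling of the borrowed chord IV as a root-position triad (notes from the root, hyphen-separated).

C#-E#-G#

The root, C#, is scale degree 4 — the same note in G# minor and G# major; only the chord quality changes. Stacking thirds in G# major on C# gives C#–E#–G#.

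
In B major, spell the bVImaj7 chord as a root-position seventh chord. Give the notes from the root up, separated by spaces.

bVImaj7 is built on the lowered scale degree 6. In B major degree 6 is G#; lowered it becomes G. In B minor the chord on G is G–B–D–F#.

G B D F#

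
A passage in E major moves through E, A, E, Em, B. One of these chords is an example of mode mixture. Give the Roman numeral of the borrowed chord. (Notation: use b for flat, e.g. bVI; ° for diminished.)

E major has the diatonic set E, F#m, G#m, A, B, C#m, D#dim. Of the given chords, E, A and B are diatonic. Em (E–G–B) is not: scale degree 1 in E major carries E (I). In E minor the chord on that degree is Em, so here it functions as i, borrowed from the parallel minor.

i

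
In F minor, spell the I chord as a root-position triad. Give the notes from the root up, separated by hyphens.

F-A-C

The root, F, is scale degree 1 — the same note in F minor and F major; only the chord quality changes. Building the major chord from the parallel major on F: F–A–C.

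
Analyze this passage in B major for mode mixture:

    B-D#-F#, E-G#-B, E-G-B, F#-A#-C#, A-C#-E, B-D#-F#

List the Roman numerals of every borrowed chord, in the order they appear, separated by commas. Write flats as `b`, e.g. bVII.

iv, bVII

In B major the diatonic chords are B, C#m, D#m, E, F#, G#m, A#dim. B–D#–F# = B, E–G#–B = E and F#–A#–C# = F# are all diatonic. But E–G–B is foreign: the diatonic IV on degree 4 is E, whereas Em comes from B minor. It is labeled iv. A–C#–E is not: scale degree 7 in B major carries A#dim (vii°). In B minor the chord on that degree is A, so here it functions as bVII, borrowed from the parallel minor.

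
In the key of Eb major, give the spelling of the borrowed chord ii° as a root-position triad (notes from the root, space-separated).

The root, F, is scale degree 2 — the same note in Eb major and Eb minor; only the chord quality changes. In Eb minor the chord on F is F–Ab–Cb.

F Ab Cb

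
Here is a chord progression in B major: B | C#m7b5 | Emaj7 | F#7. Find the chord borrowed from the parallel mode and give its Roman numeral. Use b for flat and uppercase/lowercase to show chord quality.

iiø7

The diatonic triads in B major are B, C#m, D#m, E, F#, G#m, A#dim. B, Emaj7 and F#7 all belong to that set. But C#m7b5 (C#–E–G–B) is foreign: the diatonic ii on degree 2 is C#m, whereas C#m7b5 comes from B minor. It is labeled iiø7.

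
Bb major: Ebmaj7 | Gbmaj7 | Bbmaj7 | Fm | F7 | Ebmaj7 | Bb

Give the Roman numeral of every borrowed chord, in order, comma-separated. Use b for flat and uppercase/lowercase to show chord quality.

bVImaj7, v

The diatonic triads in Bb major are Bb, Cm, Dm, Eb, F, Gm, Adim. Of the given chords, Ebmaj7, Bbmaj7, F7 and Bb are diatonic. Gbmaj7 (Gb–Bb–Db–F) is not: scale degree 6 in Bb major carries Gm (vi). In Bb minor the chord on that degree is Gbmaj7, so here it functions as bVImaj7, borrowed from the parallel minor. Fm (F–Ab–C) is not: scale degree 5 in Bb major carries F (V). In Bb minor the chord on that degree is Fm, so here it functions as v, borrowed from the parallel minor.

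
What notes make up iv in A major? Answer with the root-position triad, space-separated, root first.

iv is built on scale degree 4, which is D in both A major and its parallel. In A minor the chord on D is D–F–A.

D F A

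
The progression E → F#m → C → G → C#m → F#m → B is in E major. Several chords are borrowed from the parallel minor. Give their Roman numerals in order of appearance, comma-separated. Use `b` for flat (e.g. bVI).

bVI, bIII

In E major the diatonic chords are E, F#m, G#m, A, B, C#m, D#dim. Of the given chords, E, F#m, C#m and B are diatonic. But C (C–E–G) is foreign: the diatonic vi on degree 6 is C#m, whereas C comes from E minor. It is labeled bVI. G (G–B–D) doesn't fit — on degree 3 E major would have G#m (iii). G is the degree-3 chord of E minor, so it is the borrowed bIII.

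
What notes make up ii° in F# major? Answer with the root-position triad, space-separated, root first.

The root, G#, is scale degree 2 — the same note in F# major and F# minor; only the chord quality changes. Stacking thirds in F# minor on G# gives G#–B–D.

G# B D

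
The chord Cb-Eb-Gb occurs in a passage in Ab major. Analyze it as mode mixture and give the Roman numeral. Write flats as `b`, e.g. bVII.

bIII

Cb is the lowered form of scale degree 3 in Ab major (the diatonic degree 3 is C). The diatonic chord on degree 3 would be Cm (iii), but Cb–Eb–Gb is the major chord from Ab minor. As a borrowed chord it is labeled bIII.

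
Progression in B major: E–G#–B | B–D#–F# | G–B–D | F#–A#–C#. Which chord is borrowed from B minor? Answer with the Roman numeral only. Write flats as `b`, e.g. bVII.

bVI

B major has the diatonic set B, C#m, D#m, E, F#, G#m, A#dim. Of the given chords, E–G#–B = E, B–D#–F# = B and F#–A#–C# = F# are diatonic. But G–B–D is foreign: the diatonic vi on degree 6 is G#m, whereas G comes from B minor. It is labeled bVI.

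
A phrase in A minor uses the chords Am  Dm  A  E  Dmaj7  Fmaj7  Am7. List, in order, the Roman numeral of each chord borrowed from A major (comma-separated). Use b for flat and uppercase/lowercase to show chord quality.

I, IVmaj7

The diatonic triads in A minor (with V from harmonic minor) are Am, Bdim, C, Dm, E, F, G. Am, Dm, E, Fmaj7 and Am7 all belong to that set. A (A–C#–E) is not: scale degree 1 in A minor carries Am (i). In A major the chord on that degree is A, so here it functions as I, borrowed from the parallel major. But Dmaj7 (D–F#–A–C#) is foreign: the diatonic iv on degree 4 is Dm, whereas Dmaj7 comes from A major. It is labeled IVmaj7.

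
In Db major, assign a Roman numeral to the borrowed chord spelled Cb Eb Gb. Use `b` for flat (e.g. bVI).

bVII

The root Cb is the lowered 7th scale degree — diatonically Db major has C there. Cb–Eb–Gb is a major chord — the form found in Db minor, not the diatonic vii° (Cdim). Borrowed into Db major it is written bVII.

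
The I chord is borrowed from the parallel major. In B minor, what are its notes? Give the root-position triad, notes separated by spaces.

B D# F#

The root, B, is scale degree 1 — the same note in B minor and B major; only the chord quality changes. Stacking thirds in B major on B gives B–D#–F#.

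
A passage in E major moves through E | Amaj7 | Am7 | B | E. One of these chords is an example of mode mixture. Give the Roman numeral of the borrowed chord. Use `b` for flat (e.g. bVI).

iv7

The diatonic triads in E major are E, F#m, G#m, A, B, C#m, D#dim. Of the given chords, E, Amaj7 and B are diatonic. But Am7 (A–C–E–G) is foreign: the diatonic IV on degree 4 is A, whereas Am7 comes from E minor. It is labeled iv7.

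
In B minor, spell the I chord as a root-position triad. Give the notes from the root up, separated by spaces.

B D# F#

The root, B, is scale degree 1 — the same note in B minor and B major; only the chord quality changes. In B major the chord on B is B–D#–F#.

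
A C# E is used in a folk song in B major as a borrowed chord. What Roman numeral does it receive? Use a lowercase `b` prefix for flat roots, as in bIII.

In B major scale degree 7 is A#; A is its lowered form, from B minor. A–C#–E is a major chord — the form found in B minor, not the diatonic vii° (A#dim). Borrowed into B major it is written bVII.

bVII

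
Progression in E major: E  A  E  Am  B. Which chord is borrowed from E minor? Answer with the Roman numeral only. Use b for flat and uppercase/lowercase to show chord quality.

iv

The diatonic triads in E major are E, F#m, G#m, A, B, C#m, D#dim. E, A and B all belong to that set. Am (A–C–E) doesn't fit — on degree 4 E major would have A (IV). Am is the degree-4 chord of E minor, so it is the borrowed iv.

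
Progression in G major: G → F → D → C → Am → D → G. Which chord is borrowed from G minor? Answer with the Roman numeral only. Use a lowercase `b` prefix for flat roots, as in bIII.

The diatonic triads in G major are G, Am, Bm, C, D, Em, F#dim. G, D, C and Am all belong to that set. F (F–A–C) doesn't fit — on degree 7 G major would have F#dim (vii°). F is the degree-7 chord of G minor, so it is the borrowed bVII.

bVII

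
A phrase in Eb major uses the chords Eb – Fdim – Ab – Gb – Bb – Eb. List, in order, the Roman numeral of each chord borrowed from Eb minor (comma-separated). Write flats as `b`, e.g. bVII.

ii°, bIII

In Eb major the diatonic chords are Eb, Fm, Gm, Ab, Bb, Cm, Ddim. Eb, Ab and Bb all belong to that set. Fdim (F–Ab–Cb) doesn't fit — on degree 2 Eb major would have Fm (ii). Fdim is the degree-2 chord of Eb minor, so it is the borrowed ii°. But Gb (Gb–Bb–Db) is foreign: the diatonic iii on degree 3 is Gm, whereas Gb comes from Eb minor. It is labeled bIII.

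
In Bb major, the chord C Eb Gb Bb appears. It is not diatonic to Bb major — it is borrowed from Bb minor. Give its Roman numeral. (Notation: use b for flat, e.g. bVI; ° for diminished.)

iiø7

The root C is the diatonic 2nd degree of Bb major; the borrowing shows in the chord quality. C–Eb–Gb–Bb is a half-diminished-seventh chord — the form found in Bb minor, not the diatonic ii (Cm). Borrowed into Bb major it is written iiø7.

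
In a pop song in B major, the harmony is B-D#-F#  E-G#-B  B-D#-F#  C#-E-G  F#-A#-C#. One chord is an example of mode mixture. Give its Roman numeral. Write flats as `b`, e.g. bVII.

The diatonic triads in B major are B, C#m, D#m, E, F#, G#m, A#dim. Of the given chords, B–D#–F# = B, E–G#–B = E and F#–A#–C# = F# are diatonic. C#–E–G is not: scale degree 2 in B major carries C#m (ii). In B minor the chord on that degree is C#dim, so here it functions as ii°, borrowed from the parallel minor.

ii°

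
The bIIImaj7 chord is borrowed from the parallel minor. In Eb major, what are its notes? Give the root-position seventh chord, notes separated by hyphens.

Scale degree 3 in Eb major is G. bIIImaj7 uses the lowered form, Gb, taken from Eb minor. Stacking thirds in Eb minor on Gb gives Gb–Bb–Db–F.

Gb-Bb-Db-F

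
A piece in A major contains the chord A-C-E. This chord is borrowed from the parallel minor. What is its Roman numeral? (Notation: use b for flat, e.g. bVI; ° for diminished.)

i

The root A is the diatonic 1st degree of A major; the borrowing shows in the chord quality. Diatonically A major has A (I) on that degree; A–C–E is instead the minor chord native to A minor, so it takes the label i.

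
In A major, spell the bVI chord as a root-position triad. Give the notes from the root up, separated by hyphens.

F-A-C

The root of bVI is the lowered 6th degree: F# becomes F. Stacking thirds in A minor on F gives F–A–C.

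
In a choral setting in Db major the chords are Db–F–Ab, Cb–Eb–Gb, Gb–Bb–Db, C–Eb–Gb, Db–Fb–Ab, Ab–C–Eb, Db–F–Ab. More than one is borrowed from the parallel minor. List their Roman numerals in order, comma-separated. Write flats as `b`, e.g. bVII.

Db major has the diatonic set Db, Ebm, Fm, Gb, Ab, Bbm, Cdim. Db–F–Ab = Db, Gb–Bb–Db = Gb, C–Eb–Gb = Cdim and Ab–C–Eb = Ab are all diatonic. Cb–Eb–Gb doesn't fit — on degree 7 Db major would have Cdim (vii°). Cb is the degree-7 chord of Db minor, so it is the borrowed bVII. Db–Fb–Ab doesn't fit — on degree 1 Db major would have Db (I). Dbm is the degree-1 chord of Db minor, so it is the borrowed i.

bVII, i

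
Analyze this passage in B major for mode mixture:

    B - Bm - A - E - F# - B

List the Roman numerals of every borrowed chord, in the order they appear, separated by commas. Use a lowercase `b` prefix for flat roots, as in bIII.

B major has the diatonic set B, C#m, D#m, E, F#, G#m, A#dim. Of the given chords, B, E and F# are diatonic. But Bm (B–D–F#) is foreign: the diatonic I on degree 1 is B, whereas Bm comes from B minor. It is labeled i. A (A–C#–E) is not: scale degree 7 in B major carries A#dim (vii°). In B minor the chord on that degree is A, so here it functions as bVII, borrowed from the parallel minor.

i, bVII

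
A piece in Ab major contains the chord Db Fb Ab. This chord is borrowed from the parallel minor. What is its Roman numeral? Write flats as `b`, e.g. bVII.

The root Db is the diatonic 4th degree of Ab major; the borrowing shows in the chord quality. Diatonically Ab major has Db (IV) on that degree; Db–Fb–Ab is instead the minor chord native to Ab minor, so it takes the label iv.

iv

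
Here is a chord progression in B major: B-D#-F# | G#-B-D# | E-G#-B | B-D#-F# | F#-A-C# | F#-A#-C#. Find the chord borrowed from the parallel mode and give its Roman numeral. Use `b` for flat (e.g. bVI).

v

The diatonic triads in B major are B, C#m, D#m, E, F#, G#m, A#dim. Of the given chords, B–D#–F# = B, G#–B–D# = G#m, E–G#–B = E and F#–A#–C# = F# are diatonic. F#–A–C# doesn't fit — on degree 5 B major would have F# (V). F#m is the degree-5 chord of B minor, so it is the borrowed v.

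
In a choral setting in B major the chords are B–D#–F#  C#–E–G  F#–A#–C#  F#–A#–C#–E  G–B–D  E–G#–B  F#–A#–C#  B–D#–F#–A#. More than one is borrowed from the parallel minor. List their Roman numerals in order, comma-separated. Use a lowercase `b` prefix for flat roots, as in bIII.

The diatonic triads in B major are B, C#m, D#m, E, F#, G#m, A#dim. Of the given chords, B–D#–F# = B, F#–A#–C# = F#, F#–A#–C#–E = F#7, E–G#–B = E and B–D#–F#–A# = Bmaj7 are diatonic. C#–E–G is not: scale degree 2 in B major carries C#m (ii). In B minor the chord on that degree is C#dim, so here it functions as ii°, borrowed from the parallel minor. G–B–D doesn't fit — on degree 6 B major would have G#m (vi). G is the degree-6 chord of B minor, so it is the borrowed bVI.

ii°, bVI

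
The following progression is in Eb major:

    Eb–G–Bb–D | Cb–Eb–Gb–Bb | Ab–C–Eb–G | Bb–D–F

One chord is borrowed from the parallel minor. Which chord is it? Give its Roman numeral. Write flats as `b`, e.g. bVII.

The diatonic triads in Eb major are Eb, Fm, Gm, Ab, Bb, Cm, Ddim. Eb–G–Bb–D = Ebmaj7, Ab–C–Eb–G = Abmaj7 and Bb–D–F = Bb are all diatonic. Cb–Eb–Gb–Bb is not: scale degree 6 in Eb major carries Cm (vi). In Eb minor the chord on that degree is Cbmaj7, so here it functions as bVImaj7, borrowed from the parallel minor.

bVImaj7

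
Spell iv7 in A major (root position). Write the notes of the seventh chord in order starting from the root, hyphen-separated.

The root, D, is scale degree 4 — the same note in A major and A minor; only the chord quality changes. Stacking thirds in A minor on D gives D–F–A–C.

D-F-A-C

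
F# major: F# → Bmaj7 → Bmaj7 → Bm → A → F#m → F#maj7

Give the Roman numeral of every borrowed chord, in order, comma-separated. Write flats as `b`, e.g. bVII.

In F# major the diatonic chords are F#, G#m, A#m, B, C#, D#m, E#dim. F#, Bmaj7 and F#maj7 are all diatonic. But Bm (B–D–F#) is foreign: the diatonic IV on degree 4 is B, whereas Bm comes from F# minor. It is labeled iv. But A (A–C#–E) is foreign: the diatonic iii on degree 3 is A#m, whereas A comes from F# minor. It is labeled bIII. F#m (F#–A–C#) is not: scale degree 1 in F# major carries F# (I). In F# minor the chord on that degree is F#m, so here it functions as i, borrowed from the parallel minor.

iv, bIII, i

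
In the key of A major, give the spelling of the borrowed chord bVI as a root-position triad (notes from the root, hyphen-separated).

The root of bVI is the lowered 6th degree: F# becomes F. Stacking thirds in A minor on F gives F–A–C.

F-A-C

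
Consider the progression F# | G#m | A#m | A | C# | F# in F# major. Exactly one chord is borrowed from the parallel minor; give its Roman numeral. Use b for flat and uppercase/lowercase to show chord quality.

F# major has the diatonic set F#, G#m, A#m, B, C#, D#m, E#dim. F#, G#m, A#m and C# are all diatonic. But A (A–C#–E) is foreign: the diatonic iii on degree 3 is A#m, whereas A comes from F# minor. It is labeled bIII.

bIII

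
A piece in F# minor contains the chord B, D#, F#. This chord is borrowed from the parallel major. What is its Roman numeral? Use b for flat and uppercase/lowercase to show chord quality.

IV

The root B is the diatonic 4th degree of F# minor; the borrowing shows in the chord quality. The diatonic chord on degree 4 would be Bm (iv), but B–D#–F# is the major chord from F# major. As a borrowed chord it is labeled IV.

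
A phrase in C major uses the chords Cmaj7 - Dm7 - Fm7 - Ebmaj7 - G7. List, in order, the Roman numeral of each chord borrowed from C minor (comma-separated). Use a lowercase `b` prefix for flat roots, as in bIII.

C major has the diatonic set C, Dm, Em, F, G, Am, Bdim. Cmaj7, Dm7 and G7 all belong to that set. Fm7 (F–Ab–C–Eb) is not: scale degree 4 in C major carries F (IV). In C minor the chord on that degree is Fm7, so here it functions as iv7, borrowed from the parallel minor. But Ebmaj7 (Eb–G–Bb–D) is foreign: the diatonic iii on degree 3 is Em, whereas Ebmaj7 comes from C minor. It is labeled bIIImaj7.

iv7, bIIImaj7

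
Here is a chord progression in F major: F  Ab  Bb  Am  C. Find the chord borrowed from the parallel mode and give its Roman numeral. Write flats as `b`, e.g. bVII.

bIII

F major has the diatonic set F, Gm, Am, Bb, C, Dm, Edim. Of the given chords, F, Bb, Am and C are diatonic. Ab (Ab–C–Eb) is not: scale degree 3 in F major carries Am (iii). In F minor the chord on that degree is Ab, so here it functions as bIII, borrowed from the parallel minor.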